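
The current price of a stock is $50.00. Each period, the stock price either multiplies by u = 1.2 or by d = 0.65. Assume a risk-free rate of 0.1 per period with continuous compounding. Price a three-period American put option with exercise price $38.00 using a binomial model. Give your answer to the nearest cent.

Risk-neutral probability p = (e^0.1 − 0.65)/(1.2 − 0.65) = 0.4552/0.5500 = 0.8276
Terminal stock prices: S_uuu = 86.4, S_uud = 46.8, S_udd = 25.35, S_ddd = 13.73
Terminal payoffs (K − S): max(-48.4, 0) = 0, max(-8.8, 0) = 0, max(12.65, 0) = 12.65, max(24.27, 0) = 24.27
Node uu (S = 72): continuation = e^(−0.1)·[0.8276·0.0000 + 0.1724·0.0000] = 0.0000; exercise value = 0.0000 ≤ continuation, so V_uu = 0.0000
Node ud (S = 39): continuation = e^(−0.1)·[0.8276·0.0000 + 0.1724·12.6500] = 1.9735; exercise value = 0.0000 ≤ continuation, so V_ud = 1.9735
Node dd (S = 21.13): continuation = e^(−0.1)·[0.8276·12.6500 + 0.1724·24.2687] = 13.2588; exercise value = 16.8750 > continuation, so V_dd = 16.8750 (exercise)
Node u (S = 60): continuation = e^(−0.1)·[0.8276·0.0000 + 0.1724·1.9735] = 0.3079; exercise value = 0.0000 ≤ continuation, so V_u = 0.3079
Node d (S = 32.5): continuation = e^(−0.1)·[0.8276·1.9735 + 0.1724·16.8750] = 4.1105; exercise value = 5.5000 > continuation, so V_d = 5.5000 (exercise)
Node 0 (S = 50): continuation = e^(−0.1)·[0.8276·0.3079 + 0.1724·5.5000] = 1.0886; exercise value = 0.0000 ≤ continuation, so V_0 = 1.0886

$1.09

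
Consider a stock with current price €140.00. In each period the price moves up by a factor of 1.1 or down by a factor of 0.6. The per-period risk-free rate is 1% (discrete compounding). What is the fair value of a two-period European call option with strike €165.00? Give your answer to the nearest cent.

€2.90

Risk-neutral probability p = (1 + 0.01 − 0.6)/(1.1 − 0.6) = 0.4100/0.5000 = 0.8200
Terminal stock prices: S_uu = 169.4, S_ud = 92.4, S_dd = 50.4
Terminal payoffs (S − K): max(4.4, 0) = 4.4, max(-72.6, 0) = 0, max(-114.6, 0) = 0
Node u (S = 154): V_u = 1/1.01·[0.8200·4.4000 + 0.1800·0.0000] = 3.5723
Node d (S = 84): V_d = 1/1.01·[0.8200·0.0000 + 0.1800·0.0000] = 0.0000
Node 0 (S = 140): V_0 = 1/1.01·[0.8200·3.5723 + 0.1800·0.0000] = 2.9003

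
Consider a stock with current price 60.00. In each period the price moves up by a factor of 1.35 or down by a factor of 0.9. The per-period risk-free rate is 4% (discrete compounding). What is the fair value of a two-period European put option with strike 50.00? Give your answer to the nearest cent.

Risk-neutral probability p = (1 + 0.04 − 0.9)/(1.35 − 0.9) = 0.1400/0.4500 = 0.3111
Terminal stock prices: S_uu = 109.4, S_ud = 72.9, S_dd = 48.6
Terminal payoffs (K − S): max(-59.35, 0) = 0, max(-22.9, 0) = 0, max(1.4, 0) = 1.4
Node u (S = 81): V_u = 1/1.04·[0.3111·0.0000 + 0.6889·0.0000] = 0.0000
Node d (S = 54): V_d = 1/1.04·[0.3111·0.0000 + 0.6889·1.4000] = 0.9274
Node 0 (S = 60): V_0 = 1/1.04·[0.3111·0.0000 + 0.6889·0.9274] = 0.6143

0.61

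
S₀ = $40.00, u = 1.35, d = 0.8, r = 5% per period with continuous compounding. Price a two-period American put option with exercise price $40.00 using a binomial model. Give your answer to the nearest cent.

Risk-neutral probability p = (e^0.05 − 0.8)/(1.35 − 0.8) = 0.2513/0.5500 = 0.4569
Terminal stock prices: S_uu = 72.9, S_ud = 43.2, S_dd = 25.6
Terminal payoffs (K − S): max(-32.9, 0) = 0, max(-3.2, 0) = 0, max(14.4, 0) = 14.4
Node u (S = 54): continuation = e^(−0.05)·[0.4569·0.0000 + 0.5431·0.0000] = 0.0000; exercise value = 0.0000 ≤ continuation, so V_u = 0.0000
Node d (S = 32): continuation = e^(−0.05)·[0.4569·0.0000 + 0.5431·14.4000] = 7.4398; exercise value = 8.0000 > continuation, so V_d = 8.0000 (exercise)
Node 0 (S = 40): continuation = e^(−0.05)·[0.4569·0.0000 + 0.5431·8.0000] = 4.1332; exercise value = 0.0000 ≤ continuation, so V_0 = 4.1332

$4.13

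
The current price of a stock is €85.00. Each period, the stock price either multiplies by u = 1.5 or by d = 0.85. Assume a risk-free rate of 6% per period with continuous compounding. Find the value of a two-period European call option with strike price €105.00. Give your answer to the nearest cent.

€9.44

Risk-neutral probability p = (e^0.06 − 0.85)/(1.5 − 0.85) = 0.2118/0.6500 = 0.3259
Terminal stock prices: S_uu = 191.2, S_ud = 108.4, S_dd = 61.41
Terminal payoffs (S − K): max(86.25, 0) = 86.25, max(3.375, 0) = 3.375, max(-43.59, 0) = 0
Node u (S = 127.5): V_u = e^(−0.06)·[0.3259·86.2500 + 0.6741·3.3750] = 28.6147
Node d (S = 72.25): V_d = e^(−0.06)·[0.3259·3.3750 + 0.6741·0.0000] = 1.0359
Node 0 (S = 85): V_0 = e^(−0.06)·[0.3259·28.6147 + 0.6741·1.0359] = 9.4401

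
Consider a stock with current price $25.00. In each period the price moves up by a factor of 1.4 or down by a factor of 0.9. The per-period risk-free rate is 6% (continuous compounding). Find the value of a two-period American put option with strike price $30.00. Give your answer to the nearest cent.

Risk-neutral probability p = (e^0.06 − 0.9)/(1.4 − 0.9) = 0.1618/0.5000 = 0.3237
Terminal stock prices: S_uu = 49, S_ud = 31.5, S_dd = 20.25
Terminal payoffs (K − S): max(-19, 0) = 0, max(-1.5, 0) = 0, max(9.75, 0) = 9.75
Node u (S = 35): continuation = e^(−0.06)·[0.3237·0.0000 + 0.6763·0.0000] = 0.0000; exercise value = 0.0000 ≤ continuation, so V_u = 0.0000
Node d (S = 22.5): continuation = e^(−0.06)·[0.3237·0.0000 + 0.6763·9.7500] = 6.2102; exercise value = 7.5000 > continuation, so V_d = 7.5000 (exercise)
Node 0 (S = 25): continuation = e^(−0.06)·[0.3237·0.0000 + 0.6763·7.5000] = 4.7771; exercise value = 5.0000 > continuation, so V_0 = 5.0000 (exercise)

$5.00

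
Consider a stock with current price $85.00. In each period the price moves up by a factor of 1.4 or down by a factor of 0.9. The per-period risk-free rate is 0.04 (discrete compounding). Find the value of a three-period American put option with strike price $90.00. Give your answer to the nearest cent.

Risk-neutral probability p = (1 + 0.04 − 0.9)/(1.4 − 0.9) = 0.1400/0.5000 = 0.2800
Terminal stock prices: S_uuu = 233.2, S_uud = 149.9, S_udd = 96.39, S_ddd = 61.97
Terminal payoffs (K − S): max(-143.2, 0) = 0, max(-59.94, 0) = 0, max(-6.39, 0) = 0, max(28.03, 0) = 28.03
Node uu (S = 166.6): continuation = 1/1.04·[0.2800·0.0000 + 0.7200·0.0000] = 0.0000; exercise value = 0.0000 ≤ continuation, so V_uu = 0.0000
Node ud (S = 107.1): continuation = 1/1.04·[0.2800·0.0000 + 0.7200·0.0000] = 0.0000; exercise value = 0.0000 ≤ continuation, so V_ud = 0.0000
Node dd (S = 68.85): continuation = 1/1.04·[0.2800·0.0000 + 0.7200·28.0350] = 19.4088; exercise value = 21.1500 > continuation, so V_dd = 21.1500 (exercise)
Node u (S = 119): continuation = 1/1.04·[0.2800·0.0000 + 0.7200·0.0000] = 0.0000; exercise value = 0.0000 ≤ continuation, so V_u = 0.0000
Node d (S = 76.5): continuation = 1/1.04·[0.2800·0.0000 + 0.7200·21.1500] = 14.6423; exercise value = 13.5000 ≤ continuation, so V_d = 14.6423
Node 0 (S = 85): continuation = 1/1.04·[0.2800·0.0000 + 0.7200·14.6423] = 10.1370; exercise value = 5.0000 ≤ continuation, so V_0 = 10.1370

$10.14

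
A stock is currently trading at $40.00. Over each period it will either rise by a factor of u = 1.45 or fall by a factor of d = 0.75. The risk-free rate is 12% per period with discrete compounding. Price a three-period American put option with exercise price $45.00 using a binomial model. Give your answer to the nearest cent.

$7.35

Risk-neutral probability p = (1 + 0.12 − 0.75)/(1.45 − 0.75) = 0.3700/0.7000 = 0.5286
Terminal stock prices: S_uuu = 121.9, S_uud = 63.07, S_udd = 32.62, S_ddd = 16.88
Terminal payoffs (K − S): max(-76.94, 0) = 0, max(-18.07, 0) = 0, max(12.38, 0) = 12.38, max(28.12, 0) = 28.12
Node uu (S = 84.1): continuation = 1/1.12·[0.5286·0.0000 + 0.4714·0.0000] = 0.0000; exercise value = 0.0000 ≤ continuation, so V_uu = 0.0000
Node ud (S = 43.5): continuation = 1/1.12·[0.5286·0.0000 + 0.4714·12.3750] = 5.2089; exercise value = 1.5000 ≤ continuation, so V_ud = 5.2089
Node dd (S = 22.5): continuation = 1/1.12·[0.5286·12.3750 + 0.4714·28.1250] = 17.6786; exercise value = 22.5000 > continuation, so V_dd = 22.5000 (exercise)
Node u (S = 58): continuation = 1/1.12·[0.5286·0.0000 + 0.4714·5.2089] = 2.1925; exercise value = 0.0000 ≤ continuation, so V_u = 2.1925
Node d (S = 30): continuation = 1/1.12·[0.5286·5.2089 + 0.4714·22.5000] = 11.9289; exercise value = 15.0000 > continuation, so V_d = 15.0000 (exercise)
Node 0 (S = 40): continuation = 1/1.12·[0.5286·2.1925 + 0.4714·15.0000] = 7.3485; exercise value = 5.0000 ≤ continuation, so V_0 = 7.3485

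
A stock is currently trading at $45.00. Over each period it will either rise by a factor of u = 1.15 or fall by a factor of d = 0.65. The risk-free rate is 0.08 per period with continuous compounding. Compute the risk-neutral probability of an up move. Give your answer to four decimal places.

Risk-neutral probability p = (e^0.08 − 0.65)/(1.15 − 0.65) = 0.4333/0.5000 = 0.8666

p = 0.8666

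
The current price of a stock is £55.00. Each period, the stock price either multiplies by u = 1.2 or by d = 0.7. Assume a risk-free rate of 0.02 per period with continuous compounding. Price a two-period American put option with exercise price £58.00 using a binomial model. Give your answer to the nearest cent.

Risk-neutral probability p = (e^0.02 − 0.7)/(1.2 − 0.7) = 0.3202/0.5000 = 0.6404
Terminal stock prices: S_uu = 79.2, S_ud = 46.2, S_dd = 26.95
Terminal payoffs (K − S): max(-21.2, 0) = 0, max(11.8, 0) = 11.8, max(31.05, 0) = 31.05
Node u (S = 66): continuation = e^(−0.02)·[0.6404·0.0000 + 0.3596·11.8000] = 4.1592; exercise value = 0.0000 ≤ continuation, so V_u = 4.1592
Node d (S = 38.5): continuation = e^(−0.02)·[0.6404·11.8000 + 0.3596·31.0500] = 18.3515; exercise value = 19.5000 > continuation, so V_d = 19.5000 (exercise)
Node 0 (S = 55): continuation = e^(−0.02)·[0.6404·4.1592 + 0.3596·19.5000] = 9.4841; exercise value = 3.0000 ≤ continuation, so V_0 = 9.4841

£9.48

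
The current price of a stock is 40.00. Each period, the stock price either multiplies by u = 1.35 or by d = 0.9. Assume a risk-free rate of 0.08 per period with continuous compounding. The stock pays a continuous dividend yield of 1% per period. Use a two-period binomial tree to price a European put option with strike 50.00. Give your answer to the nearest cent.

Per-period risk-free factor R = e^0.08 = 1.0833; dividend-adjusted growth = e^(0.08−0.01) = 1.0725.
Risk-neutral probability p = (1.0725 − 0.9)/(1.35 − 0.9) = 0.1725/0.4500 = 0.3834
Terminal stock prices: S_uu = 72.9, S_ud = 48.6, S_dd = 32.4
Terminal payoffs (K − S): max(-22.9, 0) = 0, max(1.4, 0) = 1.4, max(17.6, 0) = 17.6
Node u (S = 54): V_u = e^(−0.08)·[0.3834·0.0000 + 0.6166·1.4000] = 0.7969
Node d (S = 36): V_d = e^(−0.08)·[0.3834·1.4000 + 0.6166·17.6000] = 10.5140
Node 0 (S = 40): V_0 = e^(−0.08)·[0.3834·0.7969 + 0.6166·10.5140] = 6.2670

6.27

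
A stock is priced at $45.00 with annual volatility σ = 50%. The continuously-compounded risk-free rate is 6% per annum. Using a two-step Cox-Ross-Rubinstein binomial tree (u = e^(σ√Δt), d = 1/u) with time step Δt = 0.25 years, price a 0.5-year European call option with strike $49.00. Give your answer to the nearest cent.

$5.35

CRR parameters: u = e^(σ√Δt) = e^(0.5·√0.25) = 1.2840, d = 1/u = 0.7788
Per-period rate: rΔt = 0.06·0.25 = 0.015, so R = e^0.015 = 1.0151
Risk-neutral probability p = (e^0.015 − 0.7788)/(1.2840 − 0.7788) = 0.2363/0.5052 = 0.4677
Terminal stock prices: S_uu = 74.19, S_ud = 45, S_dd = 27.29
Terminal payoffs (S − K): max(25.19, 0) = 25.19, max(-4, 0) = 0, max(-21.71, 0) = 0
Node u (S = 57.78): V_u = e^(−0.015)·[0.4677·25.1925 + 0.5323·0.0000] = 11.6080
Node d (S = 35.05): V_d = e^(−0.015)·[0.4677·0.0000 + 0.5323·0.0000] = 0.0000
Node 0 (S = 45): V_0 = e^(−0.015)·[0.4677·11.6080 + 0.5323·0.0000] = 5.3487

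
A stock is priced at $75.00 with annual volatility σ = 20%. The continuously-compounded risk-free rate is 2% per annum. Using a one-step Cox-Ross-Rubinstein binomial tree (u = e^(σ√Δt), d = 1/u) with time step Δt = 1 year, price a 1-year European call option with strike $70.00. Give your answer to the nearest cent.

$10.60

CRR parameters: u = e^(σ√Δt) = e^(0.2·√1) = 1.2214, d = 1/u = 0.8187
Per-period rate: rΔt = 0.02·1 = 0.02, so R = e^0.02 = 1.0202
Risk-neutral probability p = (e^0.02 − 0.8187)/(1.2214 − 0.8187) = 0.2015/0.4027 = 0.5003
Terminal stock prices: S_u = 91.61, S_d = 61.4
Terminal payoffs (S − K): max(21.61, 0) = 21.61, max(-8.595, 0) = 0
Node 0 (S = 75): V_0 = e^(−0.02)·[0.5003·21.6052 + 0.4997·0.0000] = 10.5958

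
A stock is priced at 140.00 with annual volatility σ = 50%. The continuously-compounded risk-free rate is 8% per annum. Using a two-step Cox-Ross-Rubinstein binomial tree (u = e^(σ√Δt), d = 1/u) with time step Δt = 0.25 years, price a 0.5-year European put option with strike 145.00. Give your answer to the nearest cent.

CRR parameters: u = e^(σ√Δt) = e^(0.5·√0.25) = 1.2840, d = 1/u = 0.7788
Per-period rate: rΔt = 0.08·0.25 = 0.02, so R = e^0.02 = 1.0202
Risk-neutral probability p = (e^0.02 − 0.7788)/(1.2840 − 0.7788) = 0.2414/0.5052 = 0.4778
Terminal stock prices: S_uu = 230.8, S_ud = 140, S_dd = 84.91
Terminal payoffs (K − S): max(-85.82, 0) = 0, max(5, 0) = 5, max(60.09, 0) = 60.09
Node u (S = 179.8): V_u = e^(−0.02)·[0.4778·0.0000 + 0.5222·5.0000] = 2.5593
Node d (S = 109): V_d = e^(−0.02)·[0.4778·5.0000 + 0.5222·60.0857] = 33.0967
Node 0 (S = 140): V_0 = e^(−0.02)·[0.4778·2.5593 + 0.5222·33.0967] = 18.1392

18.14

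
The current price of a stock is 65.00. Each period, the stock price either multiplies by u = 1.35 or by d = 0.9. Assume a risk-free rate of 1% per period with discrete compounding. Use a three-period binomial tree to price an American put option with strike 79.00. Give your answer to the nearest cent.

16.89

Risk-neutral probability p = (1 + 0.01 − 0.9)/(1.35 − 0.9) = 0.1100/0.4500 = 0.2444
Terminal stock prices: S_uuu = 159.9, S_uud = 106.6, S_udd = 71.08, S_ddd = 47.39
Terminal payoffs (K − S): max(-80.92, 0) = 0, max(-27.62, 0) = 0, max(7.922, 0) = 7.922, max(31.61, 0) = 31.61
Node uu (S = 118.5): continuation = 1/1.01·[0.2444·0.0000 + 0.7556·0.0000] = 0.0000; exercise value = 0.0000 ≤ continuation, so V_uu = 0.0000
Node ud (S = 78.98): continuation = 1/1.01·[0.2444·0.0000 + 0.7556·7.9225] = 5.9266; exercise value = 0.0250 ≤ continuation, so V_ud = 5.9266
Node dd (S = 52.65): continuation = 1/1.01·[0.2444·7.9225 + 0.7556·31.6150] = 25.5678; exercise value = 26.3500 > continuation, so V_dd = 26.3500 (exercise)
Node u (S = 87.75): continuation = 1/1.01·[0.2444·0.0000 + 0.7556·5.9266] = 4.4336; exercise value = 0.0000 ≤ continuation, so V_u = 4.4336
Node d (S = 58.5): continuation = 1/1.01·[0.2444·5.9266 + 0.7556·26.3500] = 21.1462; exercise value = 20.5000 ≤ continuation, so V_d = 21.1462
Node 0 (S = 65): continuation = 1/1.01·[0.2444·4.4336 + 0.7556·21.1462] = 16.8919; exercise value = 14.0000 ≤ continuation, so V_0 = 16.8919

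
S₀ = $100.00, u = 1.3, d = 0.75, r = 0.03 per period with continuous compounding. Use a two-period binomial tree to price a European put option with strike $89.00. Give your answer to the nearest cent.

$7.41

Risk-neutral probability p = (e^0.03 − 0.75)/(1.3 − 0.75) = 0.2805/0.5500 = 0.5099
Terminal stock prices: S_uu = 169, S_ud = 97.5, S_dd = 56.25
Terminal payoffs (K − S): max(-80, 0) = 0, max(-8.5, 0) = 0, max(32.75, 0) = 32.75
Node u (S = 130): V_u = e^(−0.03)·[0.5099·0.0000 + 0.4901·0.0000] = 0.0000
Node d (S = 75): V_d = e^(−0.03)·[0.5099·0.0000 + 0.4901·32.7500] = 15.5759
Node 0 (S = 100): V_0 = e^(−0.03)·[0.5099·0.0000 + 0.4901·15.5759] = 7.4079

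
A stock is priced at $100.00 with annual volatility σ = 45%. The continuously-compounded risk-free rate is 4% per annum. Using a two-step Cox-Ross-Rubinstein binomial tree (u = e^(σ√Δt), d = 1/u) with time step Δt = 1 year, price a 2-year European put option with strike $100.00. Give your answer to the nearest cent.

CRR parameters: u = e^(σ√Δt) = e^(0.45·√1) = 1.5683, d = 1/u = 0.6376
Per-period rate: rΔt = 0.04·1 = 0.04, so R = e^0.04 = 1.0408
Risk-neutral probability p = (e^0.04 − 0.6376)/(1.5683 − 0.6376) = 0.4032/0.9307 = 0.4332
Terminal stock prices: S_uu = 246, S_ud = 100, S_dd = 40.66
Terminal payoffs (K − S): max(-146, 0) = 0, max(0, 0) = 0, max(59.34, 0) = 59.34
Node u (S = 156.8): V_u = e^(−0.04)·[0.4332·0.0000 + 0.5668·0.0000] = 0.0000
Node d (S = 63.76): V_d = e^(−0.04)·[0.4332·0.0000 + 0.5668·59.3430] = 32.3161
Node 0 (S = 100): V_0 = e^(−0.04)·[0.4332·0.0000 + 0.5668·32.3161] = 17.5982

$17.60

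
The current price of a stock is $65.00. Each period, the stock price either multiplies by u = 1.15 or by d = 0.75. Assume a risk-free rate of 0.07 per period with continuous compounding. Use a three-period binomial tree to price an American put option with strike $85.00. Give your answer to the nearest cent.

Risk-neutral probability p = (e^0.07 − 0.75)/(1.15 − 0.75) = 0.3225/0.4000 = 0.8063
Terminal stock prices: S_uuu = 98.86, S_uud = 64.47, S_udd = 42.05, S_ddd = 27.42
Terminal payoffs (K − S): max(-13.86, 0) = 0, max(20.53, 0) = 20.53, max(42.95, 0) = 42.95, max(57.58, 0) = 57.58
Node uu (S = 85.96): continuation = e^(−0.07)·[0.8063·0.0000 + 0.1937·20.5281] = 3.7080; exercise value = 0.0000 ≤ continuation, so V_uu = 3.7080
Node ud (S = 56.06): continuation = e^(−0.07)·[0.8063·20.5281 + 0.1937·42.9531] = 23.1910; exercise value = 28.9375 > continuation, so V_ud = 28.9375 (exercise)
Node dd (S = 36.56): continuation = e^(−0.07)·[0.8063·42.9531 + 0.1937·57.5781] = 42.6910; exercise value = 48.4375 > continuation, so V_dd = 48.4375 (exercise)
Node u (S = 74.75): continuation = e^(−0.07)·[0.8063·3.7080 + 0.1937·28.9375] = 8.0146; exercise value = 10.2500 > continuation, so V_u = 10.2500 (exercise)
Node d (S = 48.75): continuation = e^(−0.07)·[0.8063·28.9375 + 0.1937·48.4375] = 30.5035; exercise value = 36.2500 > continuation, so V_d = 36.2500 (exercise)
Node 0 (S = 65): continuation = e^(−0.07)·[0.8063·10.2500 + 0.1937·36.2500] = 14.2535; exercise value = 20.0000 > continuation, so V_0 = 20.0000 (exercise)

$20.00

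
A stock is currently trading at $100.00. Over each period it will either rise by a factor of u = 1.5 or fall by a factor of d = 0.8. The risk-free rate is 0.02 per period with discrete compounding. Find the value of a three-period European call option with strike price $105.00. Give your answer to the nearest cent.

Risk-neutral probability p = (1 + 0.02 − 0.8)/(1.5 − 0.8) = 0.2200/0.7000 = 0.3143
Terminal stock prices: S_uuu = 337.5, S_uud = 180, S_udd = 96, S_ddd = 51.2
Terminal payoffs (S − K): max(232.5, 0) = 232.5, max(75, 0) = 75, max(-9, 0) = 0, max(-53.8, 0) = 0
Node uu (S = 225): V_uu = 1/1.02·[0.3143·232.5000 + 0.6857·75.0000] = 122.0588
Node ud (S = 120): V_ud = 1/1.02·[0.3143·75.0000 + 0.6857·0.0000] = 23.1092
Node dd (S = 64): V_dd = 1/1.02·[0.3143·0.0000 + 0.6857·0.0000] = 0.0000
Node u (S = 150): V_u = 1/1.02·[0.3143·122.0588 + 0.6857·23.1092] = 53.1448
Node d (S = 80): V_d = 1/1.02·[0.3143·23.1092 + 0.6857·0.0000] = 7.1205
Node 0 (S = 100): V_0 = 1/1.02·[0.3143·53.1448 + 0.6857·7.1205] = 21.1620

$21.16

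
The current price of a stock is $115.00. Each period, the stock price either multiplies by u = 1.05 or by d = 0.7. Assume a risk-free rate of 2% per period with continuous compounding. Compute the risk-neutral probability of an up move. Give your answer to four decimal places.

p = 0.9149

Risk-neutral probability p = (e^0.02 − 0.7)/(1.05 − 0.7) = 0.3202/0.3500 = 0.9149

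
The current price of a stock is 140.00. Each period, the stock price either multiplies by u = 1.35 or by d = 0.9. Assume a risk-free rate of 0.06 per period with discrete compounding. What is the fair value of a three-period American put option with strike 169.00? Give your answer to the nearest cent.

29.00

Risk-neutral probability p = (1 + 0.06 − 0.9)/(1.35 − 0.9) = 0.1600/0.4500 = 0.3556
Terminal stock prices: S_uuu = 344.5, S_uud = 229.6, S_udd = 153.1, S_ddd = 102.1
Terminal payoffs (K − S): max(-175.5, 0) = 0, max(-60.64, 0) = 0, max(15.91, 0) = 15.91, max(66.94, 0) = 66.94
Node uu (S = 255.2): continuation = 1/1.06·[0.3556·0.0000 + 0.6444·0.0000] = 0.0000; exercise value = 0.0000 ≤ continuation, so V_uu = 0.0000
Node ud (S = 170.1): continuation = 1/1.06·[0.3556·0.0000 + 0.6444·15.9100] = 9.6727; exercise value = 0.0000 ≤ continuation, so V_ud = 9.6727
Node dd (S = 113.4): continuation = 1/1.06·[0.3556·15.9100 + 0.6444·66.9400] = 46.0340; exercise value = 55.6000 > continuation, so V_dd = 55.6000 (exercise)
Node u (S = 189): continuation = 1/1.06·[0.3556·0.0000 + 0.6444·9.6727] = 5.8807; exercise value = 0.0000 ≤ continuation, so V_u = 5.8807
Node d (S = 126): continuation = 1/1.06·[0.3556·9.6727 + 0.6444·55.6000] = 37.0475; exercise value = 43.0000 > continuation, so V_d = 43.0000 (exercise)
Node 0 (S = 140): continuation = 1/1.06·[0.3556·5.8807 + 0.6444·43.0000] = 28.1151; exercise value = 29.0000 > continuation, so V_0 = 29.0000 (exercise)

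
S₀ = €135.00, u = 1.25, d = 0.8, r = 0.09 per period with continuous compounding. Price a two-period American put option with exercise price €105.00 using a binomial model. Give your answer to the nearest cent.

€1.86

Risk-neutral probability p = (e^0.09 − 0.8)/(1.25 − 0.8) = 0.2942/0.4500 = 0.6537
Terminal stock prices: S_uu = 210.9, S_ud = 135, S_dd = 86.4
Terminal payoffs (K − S): max(-105.9, 0) = 0, max(-30, 0) = 0, max(18.6, 0) = 18.6
Node u (S = 168.8): continuation = e^(−0.09)·[0.6537·0.0000 + 0.3463·0.0000] = 0.0000; exercise value = 0.0000 ≤ continuation, so V_u = 0.0000
Node d (S = 108): continuation = e^(−0.09)·[0.6537·0.0000 + 0.3463·18.6000] = 5.8864; exercise value = 0.0000 ≤ continuation, so V_d = 5.8864
Node 0 (S = 135): continuation = e^(−0.09)·[0.6537·0.0000 + 0.3463·5.8864] = 1.8629; exercise value = 0.0000 ≤ continuation, so V_0 = 1.8629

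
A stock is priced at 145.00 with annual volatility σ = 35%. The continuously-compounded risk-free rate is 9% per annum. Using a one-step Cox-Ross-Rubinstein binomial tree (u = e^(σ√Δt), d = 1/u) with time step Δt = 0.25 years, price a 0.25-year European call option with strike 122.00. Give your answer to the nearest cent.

25.84

CRR parameters: u = e^(σ√Δt) = e^(0.35·√0.25) = 1.1912, d = 1/u = 0.8395
Per-period rate: rΔt = 0.09·0.25 = 0.0225, so R = e^0.0225 = 1.0228
Risk-neutral probability p = (e^0.0225 − 0.8395)/(1.1912 − 0.8395) = 0.1833/0.3518 = 0.5210
Terminal stock prices: S_u = 172.7, S_d = 121.7
Terminal payoffs (S − K): max(50.73, 0) = 50.73, max(-0.2787, 0) = 0
Node 0 (S = 145): V_0 = e^(−0.0225)·[0.5210·50.7307 + 0.4790·0.0000] = 25.8449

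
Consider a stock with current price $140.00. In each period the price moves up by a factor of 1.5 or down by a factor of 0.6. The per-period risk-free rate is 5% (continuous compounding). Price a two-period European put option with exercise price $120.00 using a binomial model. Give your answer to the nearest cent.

Risk-neutral probability p = (e^0.05 − 0.6)/(1.5 − 0.6) = 0.4513/0.9000 = 0.5014
Terminal stock prices: S_uu = 315, S_ud = 126, S_dd = 50.4
Terminal payoffs (K − S): max(-195, 0) = 0, max(-6, 0) = 0, max(69.6, 0) = 69.6
Node u (S = 210): V_u = e^(−0.05)·[0.5014·0.0000 + 0.4986·0.0000] = 0.0000
Node d (S = 84): V_d = e^(−0.05)·[0.5014·0.0000 + 0.4986·69.6000] = 33.0093
Node 0 (S = 140): V_0 = e^(−0.05)·[0.5014·0.0000 + 0.4986·33.0093] = 15.6554

$15.66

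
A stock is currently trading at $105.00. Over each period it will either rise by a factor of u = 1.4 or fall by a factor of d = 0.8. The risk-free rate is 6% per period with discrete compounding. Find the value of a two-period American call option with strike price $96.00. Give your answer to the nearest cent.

$27.79

Risk-neutral probability p = (1 + 0.06 − 0.8)/(1.4 − 0.8) = 0.2600/0.6000 = 0.4333
Terminal stock prices: S_uu = 205.8, S_ud = 117.6, S_dd = 67.2
Terminal payoffs (S − K): max(109.8, 0) = 109.8, max(21.6, 0) = 21.6, max(-28.8, 0) = 0
Node u (S = 147): continuation = 1/1.06·[0.4333·109.8000 + 0.5667·21.6000] = 56.4340; exercise value = 51.0000 ≤ continuation, so V_u = 56.4340
Node d (S = 84): continuation = 1/1.06·[0.4333·21.6000 + 0.5667·0.0000] = 8.8302; exercise value = 0.0000 ≤ continuation, so V_d = 8.8302
Node 0 (S = 105): continuation = 1/1.06·[0.4333·56.4340 + 0.5667·8.8302] = 27.7910; exercise value = 9.0000 ≤ continuation, so V_0 = 27.7910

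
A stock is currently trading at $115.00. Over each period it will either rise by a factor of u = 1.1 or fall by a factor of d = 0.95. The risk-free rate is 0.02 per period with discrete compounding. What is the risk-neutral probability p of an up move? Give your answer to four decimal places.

p = 0.4667

Risk-neutral probability p = (1 + 0.02 − 0.95)/(1.1 − 0.95) = 0.0700/0.1500 = 0.4667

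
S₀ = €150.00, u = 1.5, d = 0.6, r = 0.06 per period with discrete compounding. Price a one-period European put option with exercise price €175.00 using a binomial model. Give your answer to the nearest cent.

€39.20

Risk-neutral probability p = (1 + 0.06 − 0.6)/(1.5 − 0.6) = 0.4600/0.9000 = 0.5111
Terminal stock prices: S_u = 225, S_d = 90
Terminal payoffs (K − S): max(-50, 0) = 0, max(85, 0) = 85
Node 0 (S = 150): V_0 = 1/1.06·[0.5111·0.0000 + 0.4889·85.0000] = 39.2034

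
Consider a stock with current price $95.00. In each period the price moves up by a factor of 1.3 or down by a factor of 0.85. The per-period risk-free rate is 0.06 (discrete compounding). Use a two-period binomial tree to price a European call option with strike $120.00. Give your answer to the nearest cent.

Risk-neutral probability p = (1 + 0.06 − 0.85)/(1.3 − 0.85) = 0.2100/0.4500 = 0.4667
Terminal stock prices: S_uu = 160.6, S_ud = 105, S_dd = 68.64
Terminal payoffs (S − K): max(40.55, 0) = 40.55, max(-15.03, 0) = 0, max(-51.36, 0) = 0
Node u (S = 123.5): V_u = 1/1.06·[0.4667·40.5500 + 0.5333·0.0000] = 17.8522
Node d (S = 80.75): V_d = 1/1.06·[0.4667·0.0000 + 0.5333·0.0000] = 0.0000
Node 0 (S = 95): V_0 = 1/1.06·[0.4667·17.8522 + 0.5333·0.0000] = 7.8595

$7.86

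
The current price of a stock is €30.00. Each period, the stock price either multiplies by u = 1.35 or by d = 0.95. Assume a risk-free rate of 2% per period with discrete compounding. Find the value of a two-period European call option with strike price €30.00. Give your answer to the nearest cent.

€3.08

Risk-neutral probability p = (1 + 0.02 − 0.95)/(1.35 − 0.95) = 0.0700/0.4000 = 0.1750
Terminal stock prices: S_uu = 54.68, S_ud = 38.48, S_dd = 27.07
Terminal payoffs (S − K): max(24.68, 0) = 24.68, max(8.475, 0) = 8.475, max(-2.925, 0) = 0
Node u (S = 40.5): V_u = 1/1.02·[0.1750·24.6750 + 0.8250·8.4750] = 11.0882
Node d (S = 28.5): V_d = 1/1.02·[0.1750·8.4750 + 0.8250·0.0000] = 1.4540
Node 0 (S = 30): V_0 = 1/1.02·[0.1750·11.0882 + 0.8250·1.4540] = 3.0785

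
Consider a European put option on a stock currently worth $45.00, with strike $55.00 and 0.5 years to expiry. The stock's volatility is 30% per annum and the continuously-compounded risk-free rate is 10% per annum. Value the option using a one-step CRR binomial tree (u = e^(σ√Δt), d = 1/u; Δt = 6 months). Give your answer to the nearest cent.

CRR parameters: u = e^(σ√Δt) = e^(0.3·√0.5) = 1.2363, d = 1/u = 0.8089
Per-period rate: rΔt = 0.1·0.5 = 0.05, so R = e^0.05 = 1.0513
Risk-neutral probability p = (e^0.05 − 0.8089)/(1.2363 − 0.8089) = 0.2424/0.4275 = 0.5671
Terminal stock prices: S_u = 55.63, S_d = 36.4
Terminal payoffs (K − S): max(-0.634, 0) = 0, max(18.6, 0) = 18.6
Node 0 (S = 45): V_0 = e^(−0.05)·[0.5671·0.0000 + 0.4329·18.6014] = 7.6596

$7.66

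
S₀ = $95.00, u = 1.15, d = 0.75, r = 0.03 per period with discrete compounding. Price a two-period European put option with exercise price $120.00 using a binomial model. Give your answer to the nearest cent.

$20.72

Risk-neutral probability p = (1 + 0.03 − 0.75)/(1.15 − 0.75) = 0.2800/0.4000 = 0.7000
Terminal stock prices: S_uu = 125.6, S_ud = 81.94, S_dd = 53.44
Terminal payoffs (K − S): max(-5.637, 0) = 0, max(38.06, 0) = 38.06, max(66.56, 0) = 66.56
Node u (S = 109.2): V_u = 1/1.03·[0.7000·0.0000 + 0.3000·38.0625] = 11.0862
Node d (S = 71.25): V_d = 1/1.03·[0.7000·38.0625 + 0.3000·66.5625] = 45.2549
Node 0 (S = 95): V_0 = 1/1.03·[0.7000·11.0862 + 0.3000·45.2549] = 20.7153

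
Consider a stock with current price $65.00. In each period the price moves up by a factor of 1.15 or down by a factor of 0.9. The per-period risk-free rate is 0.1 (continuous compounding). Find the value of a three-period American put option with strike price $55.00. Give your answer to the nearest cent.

Risk-neutral probability p = (e^0.1 − 0.9)/(1.15 − 0.9) = 0.2052/0.2500 = 0.8207
Terminal stock prices: S_uuu = 98.86, S_uud = 77.37, S_udd = 60.55, S_ddd = 47.39
Terminal payoffs (K − S): max(-43.86, 0) = 0, max(-22.37, 0) = 0, max(-5.548, 0) = 0, max(7.615, 0) = 7.615
Node uu (S = 85.96): continuation = e^(−0.1)·[0.8207·0.0000 + 0.1793·0.0000] = 0.0000; exercise value = 0.0000 ≤ continuation, so V_uu = 0.0000
Node ud (S = 67.28): continuation = e^(−0.1)·[0.8207·0.0000 + 0.1793·0.0000] = 0.0000; exercise value = 0.0000 ≤ continuation, so V_ud = 0.0000
Node dd (S = 52.65): continuation = e^(−0.1)·[0.8207·0.0000 + 0.1793·7.6150] = 1.2355; exercise value = 2.3500 > continuation, so V_dd = 2.3500 (exercise)
Node u (S = 74.75): continuation = e^(−0.1)·[0.8207·0.0000 + 0.1793·0.0000] = 0.0000; exercise value = 0.0000 ≤ continuation, so V_u = 0.0000
Node d (S = 58.5): continuation = e^(−0.1)·[0.8207·0.0000 + 0.1793·2.3500] = 0.3813; exercise value = 0.0000 ≤ continuation, so V_d = 0.3813
Node 0 (S = 65): continuation = e^(−0.1)·[0.8207·0.0000 + 0.1793·0.3813] = 0.0619; exercise value = 0.0000 ≤ continuation, so V_0 = 0.0619

$0.06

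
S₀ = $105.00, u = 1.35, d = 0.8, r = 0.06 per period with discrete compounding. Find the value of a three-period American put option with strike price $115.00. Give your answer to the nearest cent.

Risk-neutral probability p = (1 + 0.06 − 0.8)/(1.35 − 0.8) = 0.2600/0.5500 = 0.4727
Terminal stock prices: S_uuu = 258.3, S_uud = 153.1, S_udd = 90.72, S_ddd = 53.76
Terminal payoffs (K − S): max(-143.3, 0) = 0, max(-38.09, 0) = 0, max(24.28, 0) = 24.28, max(61.24, 0) = 61.24
Node uu (S = 191.4): continuation = 1/1.06·[0.4727·0.0000 + 0.5273·0.0000] = 0.0000; exercise value = 0.0000 ≤ continuation, so V_uu = 0.0000
Node ud (S = 113.4): continuation = 1/1.06·[0.4727·0.0000 + 0.5273·24.2800] = 12.0775; exercise value = 1.6000 ≤ continuation, so V_ud = 12.0775
Node dd (S = 67.2): continuation = 1/1.06·[0.4727·24.2800 + 0.5273·61.2400] = 41.2906; exercise value = 47.8000 > continuation, so V_dd = 47.8000 (exercise)
Node u (S = 141.8): continuation = 1/1.06·[0.4727·0.0000 + 0.5273·12.0775] = 6.0077; exercise value = 0.0000 ≤ continuation, so V_u = 6.0077
Node d (S = 84): continuation = 1/1.06·[0.4727·12.0775 + 0.5273·47.8000] = 29.1632; exercise value = 31.0000 > continuation, so V_d = 31.0000 (exercise)
Node 0 (S = 105): continuation = 1/1.06·[0.4727·6.0077 + 0.5273·31.0000] = 18.0995; exercise value = 10.0000 ≤ continuation, so V_0 = 18.0995

$18.10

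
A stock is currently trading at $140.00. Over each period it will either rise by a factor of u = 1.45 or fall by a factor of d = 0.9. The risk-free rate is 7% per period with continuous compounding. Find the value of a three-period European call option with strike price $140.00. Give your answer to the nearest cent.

Risk-neutral probability p = (e^0.07 − 0.9)/(1.45 − 0.9) = 0.1725/0.5500 = 0.3137
Terminal stock prices: S_uuu = 426.8, S_uud = 264.9, S_udd = 164.4, S_ddd = 102.1
Terminal payoffs (S − K): max(286.8, 0) = 286.8, max(124.9, 0) = 124.9, max(24.43, 0) = 24.43, max(-37.94, 0) = 0
Node uu (S = 294.4): V_uu = e^(−0.07)·[0.3137·286.8075 + 0.6863·124.9150] = 163.8149
Node ud (S = 182.7): V_ud = e^(−0.07)·[0.3137·124.9150 + 0.6863·24.4300] = 52.1649
Node dd (S = 113.4): V_dd = e^(−0.07)·[0.3137·24.4300 + 0.6863·0.0000] = 7.1445
Node u (S = 203): V_u = e^(−0.07)·[0.3137·163.8149 + 0.6863·52.1649] = 81.2898
Node d (S = 126): V_d = e^(−0.07)·[0.3137·52.1649 + 0.6863·7.1445] = 19.8275
Node 0 (S = 140): V_0 = e^(−0.07)·[0.3137·81.2898 + 0.6863·19.8275] = 36.4615

$36.46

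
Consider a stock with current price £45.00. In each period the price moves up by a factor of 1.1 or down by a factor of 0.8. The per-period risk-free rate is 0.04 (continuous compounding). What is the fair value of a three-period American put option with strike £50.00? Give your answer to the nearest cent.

£5.00

Risk-neutral probability p = (e^0.04 − 0.8)/(1.1 − 0.8) = 0.2408/0.3000 = 0.8027
Terminal stock prices: S_uuu = 59.9, S_uud = 43.56, S_udd = 31.68, S_ddd = 23.04
Terminal payoffs (K − S): max(-9.895, 0) = 0, max(6.44, 0) = 6.44, max(18.32, 0) = 18.32, max(26.96, 0) = 26.96
Node uu (S = 54.45): continuation = e^(−0.04)·[0.8027·0.0000 + 0.1973·6.4400] = 1.2208; exercise value = 0.0000 ≤ continuation, so V_uu = 1.2208
Node ud (S = 39.6): continuation = e^(−0.04)·[0.8027·6.4400 + 0.1973·18.3200] = 8.4395; exercise value = 10.4000 > continuation, so V_ud = 10.4000 (exercise)
Node dd (S = 28.8): continuation = e^(−0.04)·[0.8027·18.3200 + 0.1973·26.9600] = 19.2395; exercise value = 21.2000 > continuation, so V_dd = 21.2000 (exercise)
Node u (S = 49.5): continuation = e^(−0.04)·[0.8027·1.2208 + 0.1973·10.4000] = 2.9129; exercise value = 0.5000 ≤ continuation, so V_u = 2.9129
Node d (S = 36): continuation = e^(−0.04)·[0.8027·10.4000 + 0.1973·21.2000] = 12.0395; exercise value = 14.0000 > continuation, so V_d = 14.0000 (exercise)
Node 0 (S = 45): continuation = e^(−0.04)·[0.8027·2.9129 + 0.1973·14.0000] = 4.9004; exercise value = 5.0000 > continuation, so V_0 = 5.0000 (exercise)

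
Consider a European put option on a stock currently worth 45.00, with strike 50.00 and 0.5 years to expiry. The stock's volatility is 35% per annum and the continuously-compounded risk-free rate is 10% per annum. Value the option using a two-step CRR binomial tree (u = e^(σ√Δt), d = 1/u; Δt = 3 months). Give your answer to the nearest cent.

6.24

CRR parameters: u = e^(σ√Δt) = e^(0.35·√0.25) = 1.1912, d = 1/u = 0.8395
Per-period rate: rΔt = 0.1·0.25 = 0.025, so R = e^0.025 = 1.0253
Risk-neutral probability p = (e^0.025 − 0.8395)/(1.1912 − 0.8395) = 0.1859/0.3518 = 0.5283
Terminal stock prices: S_uu = 63.86, S_ud = 45, S_dd = 31.71
Terminal payoffs (K − S): max(-13.86, 0) = 0, max(5, 0) = 5, max(18.29, 0) = 18.29
Node u (S = 53.61): V_u = e^(−0.025)·[0.5283·0.0000 + 0.4717·5.0000] = 2.3002
Node d (S = 37.78): V_d = e^(−0.025)·[0.5283·5.0000 + 0.4717·18.2890] = 10.9899
Node 0 (S = 45): V_0 = e^(−0.025)·[0.5283·2.3002 + 0.4717·10.9899] = 6.2409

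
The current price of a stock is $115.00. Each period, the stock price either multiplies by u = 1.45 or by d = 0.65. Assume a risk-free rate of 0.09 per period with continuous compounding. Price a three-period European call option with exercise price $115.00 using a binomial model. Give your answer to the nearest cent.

Risk-neutral probability p = (e^0.09 − 0.65)/(1.45 − 0.65) = 0.4442/0.8000 = 0.5552
Terminal stock prices: S_uuu = 350.6, S_uud = 157.2, S_udd = 70.45, S_ddd = 31.58
Terminal payoffs (S − K): max(235.6, 0) = 235.6, max(42.16, 0) = 42.16, max(-44.55, 0) = 0, max(-83.42, 0) = 0
Node uu (S = 241.8): V_uu = e^(−0.09)·[0.5552·235.5919 + 0.4448·42.1619] = 136.6854
Node ud (S = 108.4): V_ud = e^(−0.09)·[0.5552·42.1619 + 0.4448·0.0000] = 21.3942
Node dd (S = 48.59): V_dd = e^(−0.09)·[0.5552·0.0000 + 0.4448·0.0000] = 0.0000
Node u (S = 166.8): V_u = e^(−0.09)·[0.5552·136.6854 + 0.4448·21.3942] = 78.0552
Node d (S = 74.75): V_d = e^(−0.09)·[0.5552·21.3942 + 0.4448·0.0000] = 10.8561
Node 0 (S = 115): V_0 = e^(−0.09)·[0.5552·78.0552 + 0.4448·10.8561] = 44.0206

$44.02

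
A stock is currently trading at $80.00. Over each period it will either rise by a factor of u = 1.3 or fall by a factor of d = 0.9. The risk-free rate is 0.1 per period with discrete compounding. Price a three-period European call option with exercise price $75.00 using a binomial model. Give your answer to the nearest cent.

Risk-neutral probability p = (1 + 0.1 − 0.9)/(1.3 − 0.9) = 0.2000/0.4000 = 0.5000
Terminal stock prices: S_uuu = 175.8, S_uud = 121.7, S_udd = 84.24, S_ddd = 58.32
Terminal payoffs (S − K): max(100.8, 0) = 100.8, max(46.68, 0) = 46.68, max(9.24, 0) = 9.24, max(-16.68, 0) = 0
Node uu (S = 135.2): V_uu = 1/1.1·[0.5000·100.7600 + 0.5000·46.6800] = 67.0182
Node ud (S = 93.6): V_ud = 1/1.1·[0.5000·46.6800 + 0.5000·9.2400] = 25.4182
Node dd (S = 64.8): V_dd = 1/1.1·[0.5000·9.2400 + 0.5000·0.0000] = 4.2000
Node u (S = 104): V_u = 1/1.1·[0.5000·67.0182 + 0.5000·25.4182] = 42.0165
Node d (S = 72): V_d = 1/1.1·[0.5000·25.4182 + 0.5000·4.2000] = 13.4628
Node 0 (S = 80): V_0 = 1/1.1·[0.5000·42.0165 + 0.5000·13.4628] = 25.2179

$25.22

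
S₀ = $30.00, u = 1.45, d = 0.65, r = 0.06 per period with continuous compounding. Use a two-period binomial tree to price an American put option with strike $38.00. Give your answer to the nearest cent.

Risk-neutral probability p = (e^0.06 − 0.65)/(1.45 − 0.65) = 0.4118/0.8000 = 0.5148
Terminal stock prices: S_uu = 63.08, S_ud = 28.28, S_dd = 12.68
Terminal payoffs (K − S): max(-25.08, 0) = 0, max(9.725, 0) = 9.725, max(25.32, 0) = 25.32
Node u (S = 43.5): continuation = e^(−0.06)·[0.5148·0.0000 + 0.4852·9.7250] = 4.4438; exercise value = 0.0000 ≤ continuation, so V_u = 4.4438
Node d (S = 19.5): continuation = e^(−0.06)·[0.5148·9.7250 + 0.4852·25.3250] = 16.2871; exercise value = 18.5000 > continuation, so V_d = 18.5000 (exercise)
Node 0 (S = 30): continuation = e^(−0.06)·[0.5148·4.4438 + 0.4852·18.5000] = 10.6080; exercise value = 8.0000 ≤ continuation, so V_0 = 10.6080

$10.61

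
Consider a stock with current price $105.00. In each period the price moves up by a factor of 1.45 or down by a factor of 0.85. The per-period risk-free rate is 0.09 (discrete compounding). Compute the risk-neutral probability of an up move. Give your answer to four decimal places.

Risk-neutral probability p = (1 + 0.09 − 0.85)/(1.45 − 0.85) = 0.2400/0.6000 = 0.4000

p = 0.4000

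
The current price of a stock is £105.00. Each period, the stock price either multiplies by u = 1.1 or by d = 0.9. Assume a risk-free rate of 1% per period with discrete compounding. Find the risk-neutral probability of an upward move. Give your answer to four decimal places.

Risk-neutral probability p = (1 + 0.01 − 0.9)/(1.1 − 0.9) = 0.1100/0.2000 = 0.5500

p = 0.5500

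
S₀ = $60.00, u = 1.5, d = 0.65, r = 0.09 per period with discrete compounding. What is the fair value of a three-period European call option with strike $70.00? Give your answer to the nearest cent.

Risk-neutral probability p = (1 + 0.09 − 0.65)/(1.5 − 0.65) = 0.4400/0.8500 = 0.5176
Terminal stock prices: S_uuu = 202.5, S_uud = 87.75, S_udd = 38.03, S_ddd = 16.48
Terminal payoffs (S − K): max(132.5, 0) = 132.5, max(17.75, 0) = 17.75, max(-31.97, 0) = 0, max(-53.52, 0) = 0
Node uu (S = 135): V_uu = 1/1.09·[0.5176·132.5000 + 0.4824·17.7500] = 70.7798
Node ud (S = 58.5): V_ud = 1/1.09·[0.5176·17.7500 + 0.4824·0.0000] = 8.4296
Node dd (S = 25.35): V_dd = 1/1.09·[0.5176·0.0000 + 0.4824·0.0000] = 0.0000
Node u (S = 90): V_u = 1/1.09·[0.5176·70.7798 + 0.4824·8.4296] = 37.3440
Node d (S = 39): V_d = 1/1.09·[0.5176·8.4296 + 0.4824·0.0000] = 4.0033
Node 0 (S = 60): V_0 = 1/1.09·[0.5176·37.3440 + 0.4824·4.0033] = 19.5064

$19.51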